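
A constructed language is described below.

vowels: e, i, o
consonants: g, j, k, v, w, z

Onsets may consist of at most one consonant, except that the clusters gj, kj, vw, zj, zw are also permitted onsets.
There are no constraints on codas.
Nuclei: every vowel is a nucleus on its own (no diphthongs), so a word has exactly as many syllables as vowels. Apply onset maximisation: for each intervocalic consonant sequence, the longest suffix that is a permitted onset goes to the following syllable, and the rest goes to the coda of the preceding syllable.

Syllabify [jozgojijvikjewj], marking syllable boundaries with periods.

joz.go.jij.vi.kjewj

Nuclei (vowels): o, o, i, i, e → 5 syllables.
σ1/σ2 boundary: /zg/; trying suffixes from longest down, /g/ is the first permitted one, so coda /z/ | onset /g/.
σ2/σ3 boundary: /j/ → onset of the next syllable (single consonants are always licit onsets).
σ3/σ4 boundary: cluster /jv/ — the longest permitted-onset suffix is /v/; onset = /v/, preceding coda = /j/.
σ4/σ5 boundary: /kj/ — entire cluster is a permitted onset → onset /kj/, coda ∅.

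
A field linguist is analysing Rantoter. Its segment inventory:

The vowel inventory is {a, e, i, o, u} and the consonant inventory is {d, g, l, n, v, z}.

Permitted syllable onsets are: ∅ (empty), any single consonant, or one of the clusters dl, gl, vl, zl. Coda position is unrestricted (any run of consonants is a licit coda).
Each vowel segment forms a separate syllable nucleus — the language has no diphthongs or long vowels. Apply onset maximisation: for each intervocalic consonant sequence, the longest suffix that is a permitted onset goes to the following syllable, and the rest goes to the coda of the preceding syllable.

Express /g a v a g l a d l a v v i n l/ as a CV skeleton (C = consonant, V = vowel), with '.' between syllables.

CV.CV.CCV.CCVC.CVCC

The vowels are a, a, a, a, i — 5 nuclei, so 5 syllables.
V1 /a/ – V2 /a/: just /v/ — single C goes to the following onset.
V2 /a/ – V3 /a/: cluster /gl/ — /gl/ is itself a permitted onset, so the whole cluster goes right; preceding coda = ∅.
V3 /a/ – V4 /a/: /dl/ is a licit onset in full, so it all attaches to the next syllable.
V4 /a/ – V5 /i/: /vv/ — longest licit onset from the right is /v/, leaving /v/ as coda.
Syllabification: ga.va.gla.dlav.vinl.
Mapping each syllable to C/V: /ga/ → CV, /va/ → CV, /gla/ → CCV, /dlav/ → CCVC, /vinl/ → CVCC.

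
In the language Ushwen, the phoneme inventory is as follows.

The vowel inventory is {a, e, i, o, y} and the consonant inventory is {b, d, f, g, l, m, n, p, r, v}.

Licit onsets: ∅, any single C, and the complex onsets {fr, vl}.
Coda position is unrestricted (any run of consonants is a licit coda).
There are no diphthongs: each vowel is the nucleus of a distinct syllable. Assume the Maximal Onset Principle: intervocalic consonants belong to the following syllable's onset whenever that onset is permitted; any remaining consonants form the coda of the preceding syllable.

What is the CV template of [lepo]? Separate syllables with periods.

Vowels present: e, o; each is a nucleus, giving 2 syllables.
/e…o/ gap (V1→V2): /p/ → onset of the next syllable (single consonants are always licit onsets).
Syllabification: le.po.
Mapping each syllable to C/V: /le/ → CV, /po/ → CV.

CV.CV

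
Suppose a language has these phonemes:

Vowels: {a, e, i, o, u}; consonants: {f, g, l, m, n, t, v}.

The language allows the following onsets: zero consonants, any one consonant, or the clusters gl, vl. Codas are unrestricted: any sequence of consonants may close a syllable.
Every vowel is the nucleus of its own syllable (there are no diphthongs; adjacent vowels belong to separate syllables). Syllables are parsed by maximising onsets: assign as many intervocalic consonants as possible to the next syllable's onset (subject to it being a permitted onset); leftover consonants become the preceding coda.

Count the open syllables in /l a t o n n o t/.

1

The vowels are a, o, o — 3 nuclei, so 3 syllables.
V1 /a/ – V2 /o/: just /t/ — single C goes to the following onset.
V2 /o/ – V3 /o/: cluster /nn/ — the longest permitted-onset suffix is /n/; onset = /n/, preceding coda = /n/.
Result: la.ton.not.
Classifying each syllable: /la/ (open), /ton/ (closed), /not/ (closed).
Open syllables: 1.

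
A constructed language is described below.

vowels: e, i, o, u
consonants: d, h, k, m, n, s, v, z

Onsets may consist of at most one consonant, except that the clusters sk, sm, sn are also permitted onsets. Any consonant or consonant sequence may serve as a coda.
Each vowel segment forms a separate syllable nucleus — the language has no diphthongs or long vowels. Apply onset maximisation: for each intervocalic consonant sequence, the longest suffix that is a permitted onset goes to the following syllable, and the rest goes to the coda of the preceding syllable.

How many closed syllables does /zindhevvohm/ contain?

Nuclei (vowels): i, e, o → 3 syllables.
V1 /i/ – V2 /e/: /ndh/; trying suffixes from longest down, /h/ is the first permitted one, so coda /nd/ | onset /h/.
V2 /e/ – V3 /o/: /vv/; trying suffixes from longest down, /v/ is the first permitted one, so coda /v/ | onset /v/.
Putting it together: zind.hev.vohm.
Classifying each syllable: /zind/ (closed), /hev/ (closed), /vohm/ (closed).
Closed syllables: 3.

3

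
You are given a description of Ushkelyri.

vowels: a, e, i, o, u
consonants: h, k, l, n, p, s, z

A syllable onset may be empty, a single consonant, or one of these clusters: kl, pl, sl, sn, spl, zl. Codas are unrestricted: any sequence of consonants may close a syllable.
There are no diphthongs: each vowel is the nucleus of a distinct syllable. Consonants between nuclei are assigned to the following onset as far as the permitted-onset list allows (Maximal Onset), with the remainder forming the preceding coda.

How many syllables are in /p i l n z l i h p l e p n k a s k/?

Vowels present: i, i, e, a; each is a nucleus, giving 4 syllables.

4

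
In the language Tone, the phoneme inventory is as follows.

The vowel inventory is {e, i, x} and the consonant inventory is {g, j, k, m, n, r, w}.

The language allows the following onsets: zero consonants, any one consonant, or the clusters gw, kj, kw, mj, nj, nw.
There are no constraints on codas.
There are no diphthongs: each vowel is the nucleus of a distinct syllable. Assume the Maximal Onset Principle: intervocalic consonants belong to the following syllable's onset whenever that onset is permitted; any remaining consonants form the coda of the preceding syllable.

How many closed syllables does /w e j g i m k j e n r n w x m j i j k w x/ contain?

4

Vowels present: e, i, e, x, i, x; each is a nucleus, giving 6 syllables.
Between /e/ (V1) and /i/ (V2): /jg/; trying suffixes from longest down, /g/ is the first permitted one, so coda /j/ | onset /g/.
Between /i/ (V2) and /e/ (V3): /mkj/ — longest licit onset from the right is /kj/, leaving /m/ as coda.
Between /e/ (V3) and /x/ (V4): cluster /nrnw/ — the longest permitted-onset suffix is /nw/; onset = /nw/, preceding coda = /nr/.
Between /x/ (V4) and /i/ (V5): /mj/ is a licit onset in full, so it all attaches to the next syllable.
Between /i/ (V5) and /x/ (V6): /jkw/; trying suffixes from longest down, /kw/ is the first permitted one, so coda /j/ | onset /kw/.
Syllabification: wej.gim.kjenr.nwx.mjij.kwx.
Classifying each syllable: /wej/ (closed), /gim/ (closed), /kjenr/ (closed), /nwx/ (open), /mjij/ (closed), /kwx/ (open).
Closed syllables: 4.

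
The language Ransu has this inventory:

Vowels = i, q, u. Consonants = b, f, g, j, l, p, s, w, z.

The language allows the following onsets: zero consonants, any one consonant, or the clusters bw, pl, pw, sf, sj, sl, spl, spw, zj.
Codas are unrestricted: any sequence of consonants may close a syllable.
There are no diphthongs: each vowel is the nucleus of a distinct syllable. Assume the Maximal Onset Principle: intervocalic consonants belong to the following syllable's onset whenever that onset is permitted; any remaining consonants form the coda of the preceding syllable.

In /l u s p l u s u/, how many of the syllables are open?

3

Nuclei (vowels): u, u, u → 3 syllables.
V1 /u/ – V2 /u/: /spl/ is a licit onset in full, so it all attaches to the next syllable.
V2 /u/ – V3 /u/: just /s/ — single C goes to the following onset.
Result: lu.splu.su.
Classifying each syllable: /lu/ (open), /splu/ (open), /su/ (open).
Open syllables: 3.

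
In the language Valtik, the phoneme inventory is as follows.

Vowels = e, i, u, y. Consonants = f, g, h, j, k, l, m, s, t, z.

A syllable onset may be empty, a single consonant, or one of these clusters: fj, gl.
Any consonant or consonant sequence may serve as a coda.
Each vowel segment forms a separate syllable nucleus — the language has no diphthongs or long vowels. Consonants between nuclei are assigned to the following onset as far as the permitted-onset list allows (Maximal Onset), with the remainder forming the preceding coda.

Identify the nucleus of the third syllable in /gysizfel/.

e

Vowels present: y, i, e; each is a nucleus, giving 3 syllables.
The third nucleus (vowel 3 from the left) is /e/.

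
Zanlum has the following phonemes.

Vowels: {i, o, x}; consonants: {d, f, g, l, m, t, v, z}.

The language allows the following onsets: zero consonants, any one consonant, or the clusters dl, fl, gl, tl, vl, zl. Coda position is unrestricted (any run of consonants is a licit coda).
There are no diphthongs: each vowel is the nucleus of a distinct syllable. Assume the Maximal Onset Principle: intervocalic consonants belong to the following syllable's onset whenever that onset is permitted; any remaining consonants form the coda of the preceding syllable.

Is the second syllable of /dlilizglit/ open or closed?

closed

Vowels present: i, i, i; each is a nucleus, giving 3 syllables.
V1 /i/ – V2 /i/: just /l/ — single C goes to the following onset.
V2 /i/ – V3 /i/: /zgl/; trying suffixes from longest down, /gl/ is the first permitted one, so coda /z/ | onset /gl/.
Putting it together: dli.liz.glit.
Syllable 2 is /liz/ with coda /z/, so it is closed.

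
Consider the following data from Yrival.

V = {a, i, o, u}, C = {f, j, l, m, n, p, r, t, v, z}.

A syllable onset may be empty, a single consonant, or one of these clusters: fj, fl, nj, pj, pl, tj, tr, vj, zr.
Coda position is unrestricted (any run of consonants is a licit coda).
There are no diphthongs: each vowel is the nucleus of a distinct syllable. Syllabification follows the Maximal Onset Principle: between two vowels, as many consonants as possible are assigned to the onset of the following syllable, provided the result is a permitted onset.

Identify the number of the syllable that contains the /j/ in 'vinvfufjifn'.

3

The vowels are i, u, i — 3 nuclei, so 3 syllables.
/i…u/ gap (V1→V2): cluster /nvf/ — the longest permitted-onset suffix is /f/; onset = /f/, preceding coda = /nv/.
/u…i/ gap (V2→V3): /fj/ — entire cluster is a permitted onset → onset /fj/, coda ∅.
Result: vinv.fu.fjifn.
The /j/ is in the onset of syllable 3 (/fjifn/).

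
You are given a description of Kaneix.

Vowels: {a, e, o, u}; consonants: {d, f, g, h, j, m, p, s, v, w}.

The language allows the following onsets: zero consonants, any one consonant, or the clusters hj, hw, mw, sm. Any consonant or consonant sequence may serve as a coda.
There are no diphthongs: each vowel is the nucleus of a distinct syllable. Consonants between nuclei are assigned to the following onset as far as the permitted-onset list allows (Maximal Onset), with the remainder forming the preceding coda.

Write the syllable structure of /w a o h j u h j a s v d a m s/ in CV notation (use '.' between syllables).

CV.V.CCV.CCVCC.CVCC

Vowels present: a, o, u, a, a; each is a nucleus, giving 5 syllables.
/a…o/ gap (V1→V2): hiatus — the boundary sits between the two vowels.
/o…u/ gap (V2→V3): /hj/ is a licit onset in full, so it all attaches to the next syllable.
/u…a/ gap (V3→V4): /hj/ is a licit onset in full, so it all attaches to the next syllable.
/a…a/ gap (V4→V5): /svd/ splits as /sv/ + /d/ (/d/ is the longest suffix that is a licit onset).
So the parse is wa.o.hju.hjasv.dams.
Mapping each syllable to C/V: /wa/ → CV, /o/ → V, /hju/ → CCV, /hjasv/ → CCVCC, /dams/ → CVCC.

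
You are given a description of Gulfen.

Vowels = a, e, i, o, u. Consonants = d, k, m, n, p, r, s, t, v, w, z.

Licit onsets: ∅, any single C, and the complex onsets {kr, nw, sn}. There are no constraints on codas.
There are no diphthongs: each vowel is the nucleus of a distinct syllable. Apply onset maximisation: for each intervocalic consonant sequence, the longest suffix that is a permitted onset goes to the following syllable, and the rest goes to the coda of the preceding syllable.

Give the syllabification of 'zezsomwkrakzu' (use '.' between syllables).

zez.somw.krak.zu

The vowels are e, o, a, u — 4 nuclei, so 4 syllables.
/e…o/ gap (V1→V2): /zs/; trying suffixes from longest down, /s/ is the first permitted one, so coda /z/ | onset /s/.
/o…a/ gap (V2→V3): /mwkr/ splits as /mw/ + /kr/ (/kr/ is the longest suffix that is a licit onset).
/a…u/ gap (V3→V4): /kz/ splits as /k/ + /z/ (/z/ is the longest suffix that is a licit onset).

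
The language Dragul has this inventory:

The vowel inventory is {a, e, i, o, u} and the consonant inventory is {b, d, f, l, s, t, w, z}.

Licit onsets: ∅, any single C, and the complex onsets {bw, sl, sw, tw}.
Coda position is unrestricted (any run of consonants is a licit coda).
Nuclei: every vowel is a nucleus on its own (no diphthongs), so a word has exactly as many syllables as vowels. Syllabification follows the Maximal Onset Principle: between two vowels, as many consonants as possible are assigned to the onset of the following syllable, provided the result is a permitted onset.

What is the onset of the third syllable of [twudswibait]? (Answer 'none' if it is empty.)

b

Vowels present: u, i, a, i; each is a nucleus, giving 4 syllables.
σ1/σ2 boundary: /dsw/; trying suffixes from longest down, /sw/ is the first permitted one, so coda /d/ | onset /sw/.
σ2/σ3 boundary: /b/ is a single consonant, so it becomes the next onset.
σ3/σ4 boundary: no consonants, so the boundary falls immediately after /a/.
So the parse is twud.swi.ba.it.
Syllable 3 is /ba/: onset /b/, nucleus /a/, coda ∅.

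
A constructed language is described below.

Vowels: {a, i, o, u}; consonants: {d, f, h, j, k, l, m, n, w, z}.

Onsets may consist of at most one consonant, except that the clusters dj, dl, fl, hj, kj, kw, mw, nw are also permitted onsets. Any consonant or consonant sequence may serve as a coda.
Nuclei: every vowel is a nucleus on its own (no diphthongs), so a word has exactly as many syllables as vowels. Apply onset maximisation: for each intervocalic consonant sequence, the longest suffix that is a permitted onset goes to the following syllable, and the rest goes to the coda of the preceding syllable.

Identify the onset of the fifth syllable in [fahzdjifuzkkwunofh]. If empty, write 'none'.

The vowels are a, i, u, u, o — 5 nuclei, so 5 syllables.
Between /a/ (V1) and /i/ (V2): /hzdj/ splits as /hz/ + /dj/ (/dj/ is the longest suffix that is a licit onset).
Between /i/ (V2) and /u/ (V3): /f/ → onset of the next syllable (single consonants are always licit onsets).
Between /u/ (V3) and /u/ (V4): cluster /zkkw/ — the longest permitted-onset suffix is /kw/; onset = /kw/, preceding coda = /zk/.
Between /u/ (V4) and /o/ (V5): just /n/ — single C goes to the following onset.
Syllabification: fahz.dji.fuzk.kwu.nofh.
Syllable 5 is /nofh/: onset /n/, nucleus /o/, coda /fh/.

n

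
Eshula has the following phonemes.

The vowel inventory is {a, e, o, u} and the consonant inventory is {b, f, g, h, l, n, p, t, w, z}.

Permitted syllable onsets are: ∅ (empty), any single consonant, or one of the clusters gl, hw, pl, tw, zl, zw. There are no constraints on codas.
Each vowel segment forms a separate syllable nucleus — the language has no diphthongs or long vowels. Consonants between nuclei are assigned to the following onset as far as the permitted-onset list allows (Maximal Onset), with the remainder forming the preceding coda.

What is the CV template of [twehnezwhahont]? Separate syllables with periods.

CCVC.CVCC.CV.CVCC

Nuclei (vowels): e, e, a, o → 4 syllables.
σ1/σ2 boundary: /hn/ — longest licit onset from the right is /n/, leaving /h/ as coda.
σ2/σ3 boundary: cluster /zwh/ — the longest permitted-onset suffix is /h/; onset = /h/, preceding coda = /zw/.
σ3/σ4 boundary: /h/ is a single consonant, so it becomes the next onset.
Result: tweh.nezw.ha.hont.
Mapping each syllable to C/V: /tweh/ → CCVC, /nezw/ → CVCC, /ha/ → CV, /hont/ → CVCC.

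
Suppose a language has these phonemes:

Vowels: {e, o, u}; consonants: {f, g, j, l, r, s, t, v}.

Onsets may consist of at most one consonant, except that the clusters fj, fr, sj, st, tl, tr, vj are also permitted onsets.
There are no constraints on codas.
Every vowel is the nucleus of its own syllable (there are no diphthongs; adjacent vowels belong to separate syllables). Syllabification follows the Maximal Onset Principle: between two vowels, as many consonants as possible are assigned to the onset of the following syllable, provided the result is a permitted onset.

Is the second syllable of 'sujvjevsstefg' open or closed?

closed

Vowels present: u, e, e; each is a nucleus, giving 3 syllables.
Between /u/ (V1) and /e/ (V2): /jvj/ — longest licit onset from the right is /vj/, leaving /j/ as coda.
Between /e/ (V2) and /e/ (V3): /vsst/ splits as /vs/ + /st/ (/st/ is the longest suffix that is a licit onset).
Putting it together: suj.vjevs.stefg.
Syllable 2 is /vjevs/ with coda /vs/, so it is closed.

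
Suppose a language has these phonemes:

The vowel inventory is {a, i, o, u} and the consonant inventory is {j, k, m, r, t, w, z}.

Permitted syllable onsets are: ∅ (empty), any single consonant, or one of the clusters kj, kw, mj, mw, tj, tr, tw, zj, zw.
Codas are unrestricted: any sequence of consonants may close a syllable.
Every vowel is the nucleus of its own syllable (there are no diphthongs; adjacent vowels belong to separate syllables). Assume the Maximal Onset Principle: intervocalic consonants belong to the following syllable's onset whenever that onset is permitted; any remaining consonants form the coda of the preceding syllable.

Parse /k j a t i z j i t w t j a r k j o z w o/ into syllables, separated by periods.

kja.ti.zjitw.tjar.kjo.zwo

Nuclei (vowels): a, i, i, a, o, o → 6 syllables.
σ1/σ2 boundary: /t/ → onset of the next syllable (single consonants are always licit onsets).
σ2/σ3 boundary: /zj/ — entire cluster is a permitted onset → onset /zj/, coda ∅.
σ3/σ4 boundary: /twtj/; trying suffixes from longest down, /tj/ is the first permitted one, so coda /tw/ | onset /tj/.
σ4/σ5 boundary: /rkj/; trying suffixes from longest down, /kj/ is the first permitted one, so coda /r/ | onset /kj/.
σ5/σ6 boundary: /zw/ — entire cluster is a permitted onset → onset /zw/, coda ∅.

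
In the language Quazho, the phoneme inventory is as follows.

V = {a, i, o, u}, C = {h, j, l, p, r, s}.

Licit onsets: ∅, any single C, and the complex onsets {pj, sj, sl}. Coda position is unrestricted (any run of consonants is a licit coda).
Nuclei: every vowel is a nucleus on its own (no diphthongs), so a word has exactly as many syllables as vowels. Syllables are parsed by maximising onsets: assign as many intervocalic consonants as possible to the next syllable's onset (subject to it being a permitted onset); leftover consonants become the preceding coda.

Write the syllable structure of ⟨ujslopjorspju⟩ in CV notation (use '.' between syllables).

VC.CCV.CCVCC.CCV

Nuclei (vowels): u, o, o, u → 4 syllables.
σ1/σ2 boundary: /jsl/ — longest licit onset from the right is /sl/, leaving /j/ as coda.
σ2/σ3 boundary: cluster /pj/ — /pj/ is itself a permitted onset, so the whole cluster goes right; preceding coda = ∅.
σ3/σ4 boundary: cluster /rspj/ — the longest permitted-onset suffix is /pj/; onset = /pj/, preceding coda = /rs/.
Syllabification: uj.slo.pjors.pju.
Mapping each syllable to C/V: /uj/ → VC, /slo/ → CCV, /pjors/ → CCVCC, /pju/ → CCV.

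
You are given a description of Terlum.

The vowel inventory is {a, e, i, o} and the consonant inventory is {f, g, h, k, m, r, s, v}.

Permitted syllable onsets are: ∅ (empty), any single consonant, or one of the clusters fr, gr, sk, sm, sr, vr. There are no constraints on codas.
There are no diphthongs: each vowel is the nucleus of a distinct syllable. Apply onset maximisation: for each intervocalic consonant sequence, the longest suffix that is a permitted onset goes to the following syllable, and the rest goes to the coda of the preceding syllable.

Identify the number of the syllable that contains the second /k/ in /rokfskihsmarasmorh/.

Nuclei (vowels): o, i, a, a, o → 5 syllables.
/o…i/ gap (V1→V2): /kfsk/ splits as /kf/ + /sk/ (/sk/ is the longest suffix that is a licit onset).
/i…a/ gap (V2→V3): /hsm/; trying suffixes from longest down, /sm/ is the first permitted one, so coda /h/ | onset /sm/.
/a…a/ gap (V3→V4): just /r/ — single C goes to the following onset.
/a…o/ gap (V4→V5): cluster /sm/ — /sm/ is itself a permitted onset, so the whole cluster goes right; preceding coda = ∅.
So the parse is rokf.skih.sma.ra.smorh.
The second /k/ is in the onset of syllable 2 (/skih/).

2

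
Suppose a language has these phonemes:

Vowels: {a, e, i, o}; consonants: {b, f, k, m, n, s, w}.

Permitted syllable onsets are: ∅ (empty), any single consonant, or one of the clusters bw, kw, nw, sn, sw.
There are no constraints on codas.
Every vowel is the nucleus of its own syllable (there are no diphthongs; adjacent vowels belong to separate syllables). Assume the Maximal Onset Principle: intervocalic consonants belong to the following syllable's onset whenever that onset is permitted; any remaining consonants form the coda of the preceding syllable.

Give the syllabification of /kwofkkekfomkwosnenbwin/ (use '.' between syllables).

Nuclei (vowels): o, e, o, o, e, i → 6 syllables.
σ1/σ2 boundary: /fkk/; trying suffixes from longest down, /k/ is the first permitted one, so coda /fk/ | onset /k/.
σ2/σ3 boundary: cluster /kf/ — the longest permitted-onset suffix is /f/; onset = /f/, preceding coda = /k/.
σ3/σ4 boundary: /mkw/ splits as /m/ + /kw/ (/kw/ is the longest suffix that is a licit onset).
σ4/σ5 boundary: /sn/ — entire cluster is a permitted onset → onset /sn/, coda ∅.
σ5/σ6 boundary: /nbw/ — longest licit onset from the right is /bw/, leaving /n/ as coda.

kwofk.kek.fom.kwo.snen.bwin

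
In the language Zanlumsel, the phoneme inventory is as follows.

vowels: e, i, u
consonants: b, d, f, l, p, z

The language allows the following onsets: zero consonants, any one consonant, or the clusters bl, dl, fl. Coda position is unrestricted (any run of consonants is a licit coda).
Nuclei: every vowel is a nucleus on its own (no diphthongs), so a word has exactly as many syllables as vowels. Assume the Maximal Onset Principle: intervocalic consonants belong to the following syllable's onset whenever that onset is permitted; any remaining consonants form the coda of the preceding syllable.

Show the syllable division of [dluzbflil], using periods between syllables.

Nuclei (vowels): u, i → 2 syllables.
σ1/σ2 boundary: cluster /zbfl/ — the longest permitted-onset suffix is /fl/; onset = /fl/, preceding coda = /zb/.

dluzb.flil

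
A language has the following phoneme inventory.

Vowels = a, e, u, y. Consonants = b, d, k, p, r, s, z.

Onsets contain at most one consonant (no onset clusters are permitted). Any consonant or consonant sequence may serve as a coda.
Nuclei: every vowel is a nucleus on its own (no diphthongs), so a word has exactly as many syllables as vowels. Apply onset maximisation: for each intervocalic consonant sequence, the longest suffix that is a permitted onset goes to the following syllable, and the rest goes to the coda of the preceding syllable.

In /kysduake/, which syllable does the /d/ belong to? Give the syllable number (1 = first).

The vowels are y, u, a, e — 4 nuclei, so 4 syllables.
Between /y/ (V1) and /u/ (V2): /sd/ splits as /s/ + /d/ (/d/ is the longest suffix that is a licit onset).
Between /u/ (V2) and /a/ (V3): no consonants, so the boundary falls immediately after /u/.
Between /a/ (V3) and /e/ (V4): /k/ → onset of the next syllable (single consonants are always licit onsets).
Putting it together: kys.du.a.ke.
The /d/ is in the onset of syllable 2 (/du/).

2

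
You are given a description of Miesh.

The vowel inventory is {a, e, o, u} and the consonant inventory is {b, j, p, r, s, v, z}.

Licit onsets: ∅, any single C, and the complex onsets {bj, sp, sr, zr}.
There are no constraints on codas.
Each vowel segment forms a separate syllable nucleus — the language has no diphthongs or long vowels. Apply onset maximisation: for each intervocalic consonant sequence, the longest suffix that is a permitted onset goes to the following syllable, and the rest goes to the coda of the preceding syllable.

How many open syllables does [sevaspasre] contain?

4

The vowels are e, a, a, e — 4 nuclei, so 4 syllables.
Between /e/ (V1) and /a/ (V2): just /v/ — single C goes to the following onset.
Between /a/ (V2) and /a/ (V3): cluster /sp/ — /sp/ is itself a permitted onset, so the whole cluster goes right; preceding coda = ∅.
Between /a/ (V3) and /e/ (V4): /sr/ is a licit onset in full, so it all attaches to the next syllable.
Result: se.va.spa.sre.
Classifying each syllable: /se/ (open), /va/ (open), /spa/ (open), /sre/ (open).
Open syllables: 4.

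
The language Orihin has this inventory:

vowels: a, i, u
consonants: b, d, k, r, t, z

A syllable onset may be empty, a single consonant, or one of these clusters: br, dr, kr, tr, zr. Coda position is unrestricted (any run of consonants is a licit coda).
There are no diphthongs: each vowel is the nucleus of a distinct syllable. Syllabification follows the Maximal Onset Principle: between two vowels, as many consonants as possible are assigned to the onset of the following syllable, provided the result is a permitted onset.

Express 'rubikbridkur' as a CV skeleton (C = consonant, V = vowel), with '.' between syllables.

CV.CVC.CCVC.CVC

Vowels present: u, i, i, u; each is a nucleus, giving 4 syllables.
σ1/σ2 boundary: /b/ is a single consonant, so it becomes the next onset.
σ2/σ3 boundary: /kbr/ — longest licit onset from the right is /br/, leaving /k/ as coda.
σ3/σ4 boundary: /dk/; trying suffixes from longest down, /k/ is the first permitted one, so coda /d/ | onset /k/.
So the parse is ru.bik.brid.kur.
Mapping each syllable to C/V: /ru/ → CV, /bik/ → CVC, /brid/ → CCVC, /kur/ → CVC.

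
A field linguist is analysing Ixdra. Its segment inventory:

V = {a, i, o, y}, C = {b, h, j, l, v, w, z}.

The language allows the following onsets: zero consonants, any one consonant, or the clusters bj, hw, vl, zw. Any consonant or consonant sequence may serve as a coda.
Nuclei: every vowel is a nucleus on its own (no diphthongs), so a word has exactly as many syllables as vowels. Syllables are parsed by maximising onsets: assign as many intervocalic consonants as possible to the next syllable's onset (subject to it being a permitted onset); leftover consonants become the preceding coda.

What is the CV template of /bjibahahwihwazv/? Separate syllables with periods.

Vowels present: i, a, a, i, a; each is a nucleus, giving 5 syllables.
Between /i/ (V1) and /a/ (V2): /b/ → onset of the next syllable (single consonants are always licit onsets).
Between /a/ (V2) and /a/ (V3): /h/ is a single consonant, so it becomes the next onset.
Between /a/ (V3) and /i/ (V4): cluster /hw/ — /hw/ is itself a permitted onset, so the whole cluster goes right; preceding coda = ∅.
Between /i/ (V4) and /a/ (V5): cluster /hw/ — /hw/ is itself a permitted onset, so the whole cluster goes right; preceding coda = ∅.
Syllabification: bji.ba.ha.hwi.hwazv.
Mapping each syllable to C/V: /bji/ → CCV, /ba/ → CV, /ha/ → CV, /hwi/ → CCV, /hwazv/ → CCVCC.

CCV.CV.CV.CCV.CCVCC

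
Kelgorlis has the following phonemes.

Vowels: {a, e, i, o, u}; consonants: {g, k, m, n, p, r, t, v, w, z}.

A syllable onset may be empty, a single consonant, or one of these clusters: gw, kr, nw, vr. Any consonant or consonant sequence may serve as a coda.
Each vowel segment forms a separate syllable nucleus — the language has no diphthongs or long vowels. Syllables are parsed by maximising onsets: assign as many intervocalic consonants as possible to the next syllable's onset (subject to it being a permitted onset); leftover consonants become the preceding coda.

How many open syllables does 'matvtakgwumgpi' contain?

Nuclei (vowels): a, a, u, i → 4 syllables.
Between /a/ (V1) and /a/ (V2): /tvt/ — longest licit onset from the right is /t/, leaving /tv/ as coda.
Between /a/ (V2) and /u/ (V3): cluster /kgw/ — the longest permitted-onset suffix is /gw/; onset = /gw/, preceding coda = /k/.
Between /u/ (V3) and /i/ (V4): /mgp/; trying suffixes from longest down, /p/ is the first permitted one, so coda /mg/ | onset /p/.
So the parse is matv.tak.gwumg.pi.
Classifying each syllable: /matv/ (closed), /tak/ (closed), /gwumg/ (closed), /pi/ (open).
Open syllables: 1.

1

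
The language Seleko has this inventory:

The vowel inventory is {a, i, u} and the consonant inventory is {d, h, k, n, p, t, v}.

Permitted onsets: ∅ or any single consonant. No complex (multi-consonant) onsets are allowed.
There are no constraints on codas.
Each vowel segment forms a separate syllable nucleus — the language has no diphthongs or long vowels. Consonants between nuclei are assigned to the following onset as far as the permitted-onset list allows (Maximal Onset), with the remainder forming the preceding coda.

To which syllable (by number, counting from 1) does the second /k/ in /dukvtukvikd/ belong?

2

The vowels are u, u, i — 3 nuclei, so 3 syllables.
V1 /u/ – V2 /u/: /kvt/ splits as /kv/ + /t/ (/t/ is the longest suffix that is a licit onset).
V2 /u/ – V3 /i/: /kv/ splits as /k/ + /v/ (/v/ is the longest suffix that is a licit onset).
Syllabification: dukv.tuk.vikd.
The second /k/ is in the coda of syllable 2 (/tuk/).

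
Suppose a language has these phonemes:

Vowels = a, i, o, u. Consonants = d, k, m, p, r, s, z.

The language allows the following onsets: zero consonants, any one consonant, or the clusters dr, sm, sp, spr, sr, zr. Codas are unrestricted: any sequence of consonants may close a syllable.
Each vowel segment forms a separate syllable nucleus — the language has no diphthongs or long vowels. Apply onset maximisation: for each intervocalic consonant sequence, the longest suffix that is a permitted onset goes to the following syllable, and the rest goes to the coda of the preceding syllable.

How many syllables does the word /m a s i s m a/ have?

Nuclei (vowels): a, i, a → 3 syllables.

3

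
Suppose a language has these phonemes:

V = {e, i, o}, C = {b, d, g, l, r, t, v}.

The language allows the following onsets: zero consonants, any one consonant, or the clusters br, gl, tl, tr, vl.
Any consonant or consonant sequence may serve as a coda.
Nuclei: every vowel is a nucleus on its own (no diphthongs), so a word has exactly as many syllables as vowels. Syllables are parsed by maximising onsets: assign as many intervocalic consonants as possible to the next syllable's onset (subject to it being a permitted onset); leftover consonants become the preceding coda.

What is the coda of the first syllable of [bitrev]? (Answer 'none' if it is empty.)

none

The vowels are i, e — 2 nuclei, so 2 syllables.
V1 /i/ – V2 /e/: /tr/ is a licit onset in full, so it all attaches to the next syllable.
Result: bi.trev.
Syllable 1 is /bi/: onset /b/, nucleus /i/, coda ∅.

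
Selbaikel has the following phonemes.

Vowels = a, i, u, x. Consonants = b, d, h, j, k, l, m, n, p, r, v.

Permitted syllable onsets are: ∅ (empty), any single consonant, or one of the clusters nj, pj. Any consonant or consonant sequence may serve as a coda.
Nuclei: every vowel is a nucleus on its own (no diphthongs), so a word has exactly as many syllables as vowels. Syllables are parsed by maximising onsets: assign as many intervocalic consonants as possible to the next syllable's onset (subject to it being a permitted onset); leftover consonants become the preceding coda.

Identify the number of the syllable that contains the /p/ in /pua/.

1

The vowels are u, a — 2 nuclei, so 2 syllables.
Between /u/ (V1) and /a/ (V2): nothing intervenes; syllable break is V.V.
Result: pu.a.
The /p/ is in the onset of syllable 1 (/pu/).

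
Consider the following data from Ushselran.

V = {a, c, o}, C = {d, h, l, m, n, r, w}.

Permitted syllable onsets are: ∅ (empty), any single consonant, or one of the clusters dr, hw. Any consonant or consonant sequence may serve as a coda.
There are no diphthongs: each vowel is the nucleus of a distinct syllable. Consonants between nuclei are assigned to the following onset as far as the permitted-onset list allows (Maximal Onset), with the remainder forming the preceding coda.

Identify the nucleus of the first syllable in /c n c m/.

c

Nuclei (vowels): c, c → 2 syllables.
The first nucleus (vowel 1 from the left) is /c/.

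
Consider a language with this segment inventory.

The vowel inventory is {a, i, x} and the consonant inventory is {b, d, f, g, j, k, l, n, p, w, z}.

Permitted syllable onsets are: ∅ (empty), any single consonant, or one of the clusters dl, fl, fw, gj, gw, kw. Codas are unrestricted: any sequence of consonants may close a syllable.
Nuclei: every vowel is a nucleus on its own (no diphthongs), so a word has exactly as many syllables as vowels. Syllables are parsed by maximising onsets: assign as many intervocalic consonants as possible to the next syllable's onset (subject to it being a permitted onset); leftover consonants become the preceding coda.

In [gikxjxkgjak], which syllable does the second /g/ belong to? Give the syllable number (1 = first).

4

Vowels present: i, x, x, a; each is a nucleus, giving 4 syllables.
V1 /i/ – V2 /x/: just /k/ — single C goes to the following onset.
V2 /x/ – V3 /x/: /j/ → onset of the next syllable (single consonants are always licit onsets).
V3 /x/ – V4 /a/: /kgj/ splits as /k/ + /gj/ (/gj/ is the longest suffix that is a licit onset).
Result: gi.kx.jxk.gjak.
The second /g/ is in the onset of syllable 4 (/gjak/).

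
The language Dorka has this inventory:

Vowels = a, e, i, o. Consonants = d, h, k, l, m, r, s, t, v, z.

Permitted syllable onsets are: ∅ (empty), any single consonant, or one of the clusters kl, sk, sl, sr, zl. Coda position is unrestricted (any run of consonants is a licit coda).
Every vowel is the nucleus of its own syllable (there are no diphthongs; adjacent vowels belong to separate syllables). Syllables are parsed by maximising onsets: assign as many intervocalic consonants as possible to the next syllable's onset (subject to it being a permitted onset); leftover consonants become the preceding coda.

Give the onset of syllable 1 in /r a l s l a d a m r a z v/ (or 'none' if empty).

r

The vowels are a, a, a, a — 4 nuclei, so 4 syllables.
Between /a/ (V1) and /a/ (V2): /lsl/ splits as /l/ + /sl/ (/sl/ is the longest suffix that is a licit onset).
Between /a/ (V2) and /a/ (V3): just /d/ — single C goes to the following onset.
Between /a/ (V3) and /a/ (V4): /mr/ — longest licit onset from the right is /r/, leaving /m/ as coda.
Putting it together: ral.sla.dam.razv.
Syllable 1 is /ral/: onset /r/, nucleus /a/, coda /l/.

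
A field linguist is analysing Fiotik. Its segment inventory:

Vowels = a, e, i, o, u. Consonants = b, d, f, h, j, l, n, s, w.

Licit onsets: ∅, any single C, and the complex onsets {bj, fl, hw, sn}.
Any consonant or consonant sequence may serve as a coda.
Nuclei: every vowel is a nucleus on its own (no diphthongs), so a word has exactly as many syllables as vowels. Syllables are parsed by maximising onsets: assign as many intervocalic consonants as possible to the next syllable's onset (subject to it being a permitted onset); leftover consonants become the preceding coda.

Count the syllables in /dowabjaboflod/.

5

The vowels are o, a, a, o, o — 5 nuclei, so 5 syllables.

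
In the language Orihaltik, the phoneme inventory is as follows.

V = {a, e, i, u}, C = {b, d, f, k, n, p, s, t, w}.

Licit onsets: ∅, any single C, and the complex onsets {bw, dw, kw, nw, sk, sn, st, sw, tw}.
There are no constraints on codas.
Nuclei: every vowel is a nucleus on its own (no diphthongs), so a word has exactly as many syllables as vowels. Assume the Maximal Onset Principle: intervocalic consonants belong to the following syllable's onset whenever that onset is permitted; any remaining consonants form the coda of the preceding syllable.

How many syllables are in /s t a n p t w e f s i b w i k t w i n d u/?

6

The vowels are a, e, i, i, i, u — 6 nuclei, so 6 syllables.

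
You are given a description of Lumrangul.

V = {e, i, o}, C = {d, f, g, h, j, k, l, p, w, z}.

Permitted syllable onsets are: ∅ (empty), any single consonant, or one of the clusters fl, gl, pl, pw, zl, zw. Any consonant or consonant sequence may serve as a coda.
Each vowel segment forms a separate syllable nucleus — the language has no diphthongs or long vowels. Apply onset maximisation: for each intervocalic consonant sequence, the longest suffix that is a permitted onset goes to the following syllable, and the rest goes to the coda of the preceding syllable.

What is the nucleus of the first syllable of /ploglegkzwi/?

Nuclei (vowels): o, e, i → 3 syllables.
The first nucleus (vowel 1 from the left) is /o/.

o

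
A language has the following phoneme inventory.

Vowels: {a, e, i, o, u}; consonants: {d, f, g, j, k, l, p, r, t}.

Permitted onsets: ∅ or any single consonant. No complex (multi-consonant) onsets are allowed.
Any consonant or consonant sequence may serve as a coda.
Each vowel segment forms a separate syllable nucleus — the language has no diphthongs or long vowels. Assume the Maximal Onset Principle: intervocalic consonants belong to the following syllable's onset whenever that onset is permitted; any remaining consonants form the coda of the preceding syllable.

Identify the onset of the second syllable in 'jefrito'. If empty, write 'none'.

Vowels present: e, i, o; each is a nucleus, giving 3 syllables.
σ1/σ2 boundary: cluster /fr/ — the longest permitted-onset suffix is /r/; onset = /r/, preceding coda = /f/.
σ2/σ3 boundary: /t/ → onset of the next syllable (single consonants are always licit onsets).
Syllabification: jef.ri.to.
Syllable 2 is /ri/: onset /r/, nucleus /i/, coda ∅.

r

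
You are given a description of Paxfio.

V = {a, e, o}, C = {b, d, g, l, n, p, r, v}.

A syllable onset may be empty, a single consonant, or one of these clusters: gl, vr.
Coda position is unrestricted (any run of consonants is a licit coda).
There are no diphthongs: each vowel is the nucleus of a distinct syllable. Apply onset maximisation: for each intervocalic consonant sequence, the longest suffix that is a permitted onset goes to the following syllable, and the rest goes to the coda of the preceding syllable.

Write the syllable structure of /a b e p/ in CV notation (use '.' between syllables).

V.CVC

Nuclei (vowels): a, e → 2 syllables.
σ1/σ2 boundary: /b/ is a single consonant, so it becomes the next onset.
Putting it together: a.bep.
Mapping each syllable to C/V: /a/ → V, /bep/ → CVC.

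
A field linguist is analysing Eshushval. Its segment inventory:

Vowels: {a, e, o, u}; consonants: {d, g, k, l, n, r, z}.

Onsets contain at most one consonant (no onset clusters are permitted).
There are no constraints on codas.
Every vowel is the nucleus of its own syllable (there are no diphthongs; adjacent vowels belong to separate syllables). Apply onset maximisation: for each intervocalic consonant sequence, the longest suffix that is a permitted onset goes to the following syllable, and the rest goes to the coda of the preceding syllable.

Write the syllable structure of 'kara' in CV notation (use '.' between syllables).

Vowels present: a, a; each is a nucleus, giving 2 syllables.
Between /a/ (V1) and /a/ (V2): just /r/ — single C goes to the following onset.
So the parse is ka.ra.
Mapping each syllable to C/V: /ka/ → CV, /ra/ → CV.

CV.CV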